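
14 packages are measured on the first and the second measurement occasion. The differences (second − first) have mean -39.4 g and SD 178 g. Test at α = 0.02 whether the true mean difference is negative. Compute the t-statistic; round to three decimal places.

H0: μ_d = 0; H1: μ_d < 0 (paired t-test on the differences, left-tailed).
t = d̄/(s_d/√n) = -39.4/(178/√14) = -0.828
df = n − 1 = 13
p-value = P(T ≤ -0.828) ≈ 0.2112
Since p ≈ 0.2112 > α = 0.02, fail to reject H0; the evidence is not statistically significant.

-0.828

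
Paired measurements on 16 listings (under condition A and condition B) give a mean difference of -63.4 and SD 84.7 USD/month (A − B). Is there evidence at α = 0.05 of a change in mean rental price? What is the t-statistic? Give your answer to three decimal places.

-2.994

H0: μ_d = 0; H1: μ_d ≠ 0 (paired t-test on the differences, two-sided).
t = d̄/(s_d/√n) = -63.4/(84.7/√16) = -2.994
df = n − 1 = 15
Two-sided p-value ≈ 0.009
Since p ≈ 0.009 < α = 0.05, reject H0; the evidence is statistically significant.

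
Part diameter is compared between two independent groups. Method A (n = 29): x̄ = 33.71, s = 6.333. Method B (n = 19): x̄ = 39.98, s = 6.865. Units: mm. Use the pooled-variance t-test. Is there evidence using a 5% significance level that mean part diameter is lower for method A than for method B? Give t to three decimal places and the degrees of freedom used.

Let group 1 = method A, group 2 = method B. H0: μ_1 = μ_2; H1: μ_1 < μ_2 (two-sample pooled-variance t-test, left-tailed).
s_p² = [(29−1)·6.333² + (19−1)·6.865²]/(29+19−2) = 42.8544
t = (33.71 − 39.98)/√[42.8544·(1/29 + 1/19)] = -3.245
df = n₁ + n₂ − 2 = 46
p-value = P(T ≤ -3.245) ≈ 0.001
Since p ≈ 0.001 < α = 0.05, reject H0; the evidence is statistically significant.

t = -3.245, df = 46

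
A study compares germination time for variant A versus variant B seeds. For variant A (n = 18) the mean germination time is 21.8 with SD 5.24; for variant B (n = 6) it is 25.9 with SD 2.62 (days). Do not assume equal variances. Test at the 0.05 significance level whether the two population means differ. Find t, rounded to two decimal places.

Let group 1 = variant A, group 2 = variant B. H0: μ_1 = μ_2; H1: μ_1 ≠ μ_2 (Welch's two-sample t-test, two-sided).
t = (x̄_1 − x̄_2)/√(s_1²/n_1 + s_2²/n_2) = (21.8 − 25.9)/√(5.24²/18 + 2.62²/6) = -2.51
Welch–Satterthwaite df ≈ 17.88
Two-sided p-value ≈ 0.0220
Since p ≈ 0.0220 < α = 0.05, reject H0; the evidence is statistically significant.

-2.51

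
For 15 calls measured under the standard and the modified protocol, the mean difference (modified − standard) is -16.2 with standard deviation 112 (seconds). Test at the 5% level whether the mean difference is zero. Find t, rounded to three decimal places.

H0: μ_d = 0; H1: μ_d ≠ 0 (paired t-test on the differences, two-sided).
t = d̄/(s_d/√n) = -16.2/(112/√15) = -0.560
df = n − 1 = 14
Two-sided p-value ≈ 0.5842
Since p ≈ 0.5842 > α = 0.05, fail to reject H0; the evidence is not statistically significant.

-0.560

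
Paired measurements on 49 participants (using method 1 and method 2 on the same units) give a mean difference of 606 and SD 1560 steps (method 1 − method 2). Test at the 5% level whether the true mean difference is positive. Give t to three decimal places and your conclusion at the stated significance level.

H0: μ_d = 0; H1: μ_d > 0 (paired t-test on the differences, right-tailed).
t = d̄/(s_d/√n) = 606/(1560/√49) = 2.719
df = n − 1 = 48
p-value = P(T ≥ 2.719) ≈ 0.0045
Since p ≈ 0.0045 < α = 0.05, reject H0; the evidence is statistically significant.

t = 2.719; reject H0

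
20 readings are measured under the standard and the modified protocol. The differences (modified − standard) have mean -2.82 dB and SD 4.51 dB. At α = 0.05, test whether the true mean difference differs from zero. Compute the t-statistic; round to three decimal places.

-2.796

H0: μ_d = 0; H1: μ_d ≠ 0 (paired t-test on the differences, two-sided).
t = d̄/(s_d/√n) = -2.82/(4.51/√20) = -2.796
df = n − 1 = 19
Two-sided p-value ≈ 0.0115
Since p ≈ 0.0115 < α = 0.05, reject H0; the data support H1.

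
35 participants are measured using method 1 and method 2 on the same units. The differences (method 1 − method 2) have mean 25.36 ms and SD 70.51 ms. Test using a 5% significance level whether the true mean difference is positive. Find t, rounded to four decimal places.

H0: μ_d = 0; H1: μ_d > 0 (paired t-test on the differences, right-tailed).
t = d̄/(s_d/√n) = 25.36/(70.51/√35) = 2.1278
df = n − 1 = 34
p-value = P(T ≥ 2.1278) ≈ 0.0203
Since p ≈ 0.0203 < α = 0.05, reject H0; the data support H1.

2.1278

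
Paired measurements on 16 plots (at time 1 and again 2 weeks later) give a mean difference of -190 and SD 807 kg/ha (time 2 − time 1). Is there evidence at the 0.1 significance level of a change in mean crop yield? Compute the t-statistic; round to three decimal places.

-0.942

H0: μ_d = 0; H1: μ_d ≠ 0 (paired t-test on the differences, two-sided).
t = d̄/(s_d/√n) = -190/(807/√16) = -0.942
df = n − 1 = 15
Two-sided p-value ≈ 0.3612
Since p ≈ 0.3612 > α = 0.1, fail to reject H0; the evidence is not statistically significant.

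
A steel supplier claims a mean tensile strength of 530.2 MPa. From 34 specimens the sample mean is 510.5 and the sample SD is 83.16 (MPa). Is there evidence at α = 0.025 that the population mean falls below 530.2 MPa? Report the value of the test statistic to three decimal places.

-1.381

H0: μ = 530.2; H1: μ < 530.2 (one-sample t-test, left-tailed).
t = (x̄ − μ₀)/(s/√n) = (510.5 − 530.2)/(83.16/√34) = -1.381
df = n − 1 = 33
p-value = P(T ≤ -1.381) ≈ 0.0882
Since p ≈ 0.0882 > α = 0.025, fail to reject H0; the data do not provide sufficient evidence against H0.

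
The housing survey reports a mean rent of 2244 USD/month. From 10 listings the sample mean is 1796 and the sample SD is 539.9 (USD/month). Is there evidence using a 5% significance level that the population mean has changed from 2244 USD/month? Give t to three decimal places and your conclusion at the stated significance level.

t = -2.624; reject H0

H0: μ = 2244; H1: μ ≠ 2244 (one-sample t-test, two-sided).
t = (x̄ − μ₀)/(s/√n) = (1796 − 2244)/(539.9/√10) = -2.624
df = n − 1 = 9
Two-sided p-value ≈ 0.0276
Since p ≈ 0.0276 < α = 0.05, reject H0; the evidence is statistically significant.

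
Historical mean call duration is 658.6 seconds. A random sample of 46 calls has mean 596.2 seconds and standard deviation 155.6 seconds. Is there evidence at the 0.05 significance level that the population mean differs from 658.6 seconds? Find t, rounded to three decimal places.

H0: μ = 658.6; H1: μ ≠ 658.6 (one-sample t-test, two-sided).
t = (x̄ − μ₀)/(s/√n) = (596.2 − 658.6)/(155.6/√46) = -2.720
df = n − 1 = 45
Two-sided p-value ≈ 0.0092
Since p ≈ 0.0092 < α = 0.05, reject H0; the data support H1.

-2.720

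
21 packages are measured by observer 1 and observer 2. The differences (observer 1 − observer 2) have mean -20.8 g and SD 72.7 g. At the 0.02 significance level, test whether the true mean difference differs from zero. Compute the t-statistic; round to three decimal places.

-1.311

H0: μ_d = 0; H1: μ_d ≠ 0 (paired t-test on the differences, two-sided).
t = d̄/(s_d/√n) = -20.8/(72.7/√21) = -1.311
df = n − 1 = 20
Two-sided p-value ≈ 0.205
Since p ≈ 0.205 > α = 0.02, fail to reject H0; the data do not provide sufficient evidence against H0.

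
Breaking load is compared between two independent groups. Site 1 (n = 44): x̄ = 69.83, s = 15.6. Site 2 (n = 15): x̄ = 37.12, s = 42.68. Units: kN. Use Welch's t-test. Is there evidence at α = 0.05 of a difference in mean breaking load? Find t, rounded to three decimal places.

2.903

Let group 1 = site 1, group 2 = site 2. H0: μ_1 = μ_2; H1: μ_1 ≠ μ_2 (Welch's two-sample t-test, two-sided).
t = (x̄_1 − x̄_2)/√(s_1²/n_1 + s_2²/n_2) = (69.83 − 37.12)/√(15.6²/44 + 42.68²/15) = 2.903
Welch–Satterthwaite df ≈ 15.29
Two-sided p-value ≈ 0.0108
Since p ≈ 0.0108 < α = 0.05, reject H0; the evidence is statistically significant.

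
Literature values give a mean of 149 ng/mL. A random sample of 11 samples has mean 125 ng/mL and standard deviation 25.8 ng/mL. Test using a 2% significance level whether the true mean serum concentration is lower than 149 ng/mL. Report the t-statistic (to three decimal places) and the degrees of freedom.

H0: μ = 149; H1: μ < 149 (one-sample t-test, left-tailed).
t = (x̄ − μ₀)/(s/√n) = (125 − 149)/(25.8/√11) = -3.085
df = n − 1 = 10
p-value = P(T ≤ -3.085) ≈ 0.0058
Since p ≈ 0.0058 < α = 0.02, reject H0; the data support H1.

t = -3.085, df = 10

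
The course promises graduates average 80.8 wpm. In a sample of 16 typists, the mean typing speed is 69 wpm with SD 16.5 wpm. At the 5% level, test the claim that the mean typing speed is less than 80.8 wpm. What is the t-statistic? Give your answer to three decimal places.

H0: μ = 80.8; H1: μ < 80.8 (one-sample t-test, left-tailed).
t = (x̄ − μ₀)/(s/√n) = (69 − 80.8)/(16.5/√16) = -2.861
df = n − 1 = 15
p-value = P(T ≤ -2.861) ≈ 0.0060
Since p ≈ 0.0060 < α = 0.05, reject H0; the evidence is statistically significant.

-2.861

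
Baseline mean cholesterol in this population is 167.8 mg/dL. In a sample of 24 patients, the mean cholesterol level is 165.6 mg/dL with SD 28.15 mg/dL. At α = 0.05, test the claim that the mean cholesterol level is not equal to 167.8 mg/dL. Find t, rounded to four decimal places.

H0: μ = 167.8; H1: μ ≠ 167.8 (one-sample t-test, two-sided).
t = (x̄ − μ₀)/(s/√n) = (165.6 − 167.8)/(28.15/√24) = -0.3829
df = n − 1 = 23
Two-sided p-value ≈ 0.7053
Since p ≈ 0.7053 > α = 0.05, fail to reject H0; the evidence is not statistically significant.

-0.3829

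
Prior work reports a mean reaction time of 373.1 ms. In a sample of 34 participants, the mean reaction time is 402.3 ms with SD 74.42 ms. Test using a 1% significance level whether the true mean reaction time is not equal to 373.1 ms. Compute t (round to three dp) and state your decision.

H0: μ = 373.1; H1: μ ≠ 373.1 (one-sample t-test, two-sided).
t = (x̄ − μ₀)/(s/√n) = (402.3 − 373.1)/(74.42/√34) = 2.288
df = n − 1 = 33
Two-sided p-value ≈ 0.029
Since p ≈ 0.029 > α = 0.01, fail to reject H0; the data do not provide sufficient evidence against H0.

t = 2.288; fail to reject H0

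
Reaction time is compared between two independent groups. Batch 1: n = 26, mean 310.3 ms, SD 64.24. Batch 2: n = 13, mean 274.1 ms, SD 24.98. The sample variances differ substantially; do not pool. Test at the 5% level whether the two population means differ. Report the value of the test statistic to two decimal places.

2.52

Let group 1 = batch 1, group 2 = batch 2. H0: μ_1 = μ_2; H1: μ_1 ≠ μ_2 (Welch's two-sample t-test, two-sided).
t = (x̄_1 − x̄_2)/√(s_1²/n_1 + s_2²/n_2) = (310.3 − 274.1)/√(64.24²/26 + 24.98²/13) = 2.52
Welch–Satterthwaite df ≈ 35.62
Two-sided p-value ≈ 0.0165
Since p ≈ 0.0165 < α = 0.05, reject H0; the data support H1.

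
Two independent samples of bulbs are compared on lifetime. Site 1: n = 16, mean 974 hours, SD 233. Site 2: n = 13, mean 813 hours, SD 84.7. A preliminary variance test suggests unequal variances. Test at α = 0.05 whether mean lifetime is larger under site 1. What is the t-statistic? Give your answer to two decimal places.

2.56

Let group 1 = site 1, group 2 = site 2. H0: μ_1 = μ_2; H1: μ_1 > μ_2 (Welch's two-sample t-test, right-tailed).
t = (x̄_1 − x̄_2)/√(s_1²/n_1 + s_2²/n_2) = (974 − 813)/√(233²/16 + 84.7²/13) = 2.56
Welch–Satterthwaite df ≈ 19.63
p-value = P(T ≥ 2.56) ≈ 0.0094
Since p ≈ 0.0094 < α = 0.05, reject H0; the data support H1.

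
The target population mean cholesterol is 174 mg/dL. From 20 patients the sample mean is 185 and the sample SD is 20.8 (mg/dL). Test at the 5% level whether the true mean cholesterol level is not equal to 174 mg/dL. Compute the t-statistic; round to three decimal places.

2.365

H0: μ = 174; H1: μ ≠ 174 (one-sample t-test, two-sided).
t = (x̄ − μ₀)/(s/√n) = (185 − 174)/(20.8/√20) = 2.365
df = n − 1 = 19
Two-sided p-value ≈ 0.029
Since p ≈ 0.029 < α = 0.05, reject H0; the data support H1.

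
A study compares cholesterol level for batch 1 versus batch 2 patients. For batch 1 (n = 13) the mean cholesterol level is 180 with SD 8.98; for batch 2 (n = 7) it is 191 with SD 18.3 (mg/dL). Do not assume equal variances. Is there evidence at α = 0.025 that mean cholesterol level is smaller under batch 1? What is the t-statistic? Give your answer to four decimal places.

-1.4963

Let group 1 = batch 1, group 2 = batch 2. H0: μ_1 = μ_2; H1: μ_1 < μ_2 (Welch's two-sample t-test, left-tailed).
t = (x̄_1 − x̄_2)/√(s_1²/n_1 + s_2²/n_2) = (180 − 191)/√(8.98²/13 + 18.3²/7) = -1.4963
Welch–Satterthwaite df ≈ 7.59
p-value = P(T ≤ -1.4963) ≈ 0.0875
Since p ≈ 0.0875 > α = 0.025, fail to reject H0; the evidence is not statistically significant.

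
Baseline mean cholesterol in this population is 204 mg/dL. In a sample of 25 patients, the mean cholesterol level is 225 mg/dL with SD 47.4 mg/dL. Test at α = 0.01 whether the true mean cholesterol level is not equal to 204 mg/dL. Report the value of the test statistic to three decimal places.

2.215

H0: μ = 204; H1: μ ≠ 204 (one-sample t-test, two-sided).
t = (x̄ − μ₀)/(s/√n) = (225 − 204)/(47.4/√25) = 2.215
df = n − 1 = 24
Two-sided p-value ≈ 0.0365
Since p ≈ 0.0365 > α = 0.01, fail to reject H0; the evidence is not statistically significant.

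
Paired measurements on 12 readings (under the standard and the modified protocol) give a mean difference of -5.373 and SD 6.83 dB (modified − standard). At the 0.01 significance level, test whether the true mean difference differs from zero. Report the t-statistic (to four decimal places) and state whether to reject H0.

H0: μ_d = 0; H1: μ_d ≠ 0 (paired t-test on the differences, two-sided).
t = d̄/(s_d/√n) = -5.373/(6.83/√12) = -2.7251
df = n − 1 = 11
Two-sided p-value ≈ 0.0197
Since p ≈ 0.0197 > α = 0.01, fail to reject H0; the data do not provide sufficient evidence against H0.

t = -2.7251; fail to reject H0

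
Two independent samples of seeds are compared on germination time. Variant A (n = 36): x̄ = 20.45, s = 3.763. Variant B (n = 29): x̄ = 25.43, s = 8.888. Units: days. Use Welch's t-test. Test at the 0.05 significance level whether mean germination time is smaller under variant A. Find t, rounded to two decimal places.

-2.82

Let group 1 = variant A, group 2 = variant B. H0: μ_1 = μ_2; H1: μ_1 < μ_2 (Welch's two-sample t-test, left-tailed).
t = (x̄_1 − x̄_2)/√(s_1²/n_1 + s_2²/n_2) = (20.45 − 25.43)/√(3.763²/36 + 8.888²/29) = -2.82
Welch–Satterthwaite df ≈ 36.07
p-value = P(T ≤ -2.82) ≈ 0.0039
Since p ≈ 0.0039 < α = 0.05, reject H0; the data support H1.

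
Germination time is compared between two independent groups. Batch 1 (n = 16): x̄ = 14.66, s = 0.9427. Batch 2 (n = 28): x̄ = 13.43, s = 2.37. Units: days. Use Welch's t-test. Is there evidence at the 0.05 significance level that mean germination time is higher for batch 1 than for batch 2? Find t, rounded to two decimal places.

2.43

Let group 1 = batch 1, group 2 = batch 2. H0: μ_1 = μ_2; H1: μ_1 > μ_2 (Welch's two-sample t-test, right-tailed).
t = (x̄_1 − x̄_2)/√(s_1²/n_1 + s_2²/n_2) = (14.66 − 13.43)/√(0.9427²/16 + 2.37²/28) = 2.43
Welch–Satterthwaite df ≈ 38.68
p-value = P(T ≥ 2.43) ≈ 0.0099
Since p ≈ 0.0099 < α = 0.05, reject H0; the data support H1.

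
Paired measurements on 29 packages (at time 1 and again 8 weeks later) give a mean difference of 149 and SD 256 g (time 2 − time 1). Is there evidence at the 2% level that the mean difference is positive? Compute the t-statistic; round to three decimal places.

H0: μ_d = 0; H1: μ_d > 0 (paired t-test on the differences, right-tailed).
t = d̄/(s_d/√n) = 149/(256/√29) = 3.134
df = n − 1 = 28
p-value = P(T ≥ 3.134) ≈ 0.0020
Since p ≈ 0.0020 < α = 0.02, reject H0; the evidence is statistically significant.

3.134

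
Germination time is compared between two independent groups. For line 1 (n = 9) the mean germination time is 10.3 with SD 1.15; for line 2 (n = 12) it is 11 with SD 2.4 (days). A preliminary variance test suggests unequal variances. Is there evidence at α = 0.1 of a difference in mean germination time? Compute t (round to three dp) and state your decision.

Let group 1 = line 1, group 2 = line 2. H0: μ_1 = μ_2; H1: μ_1 ≠ μ_2 (Welch's two-sample t-test, two-sided).
t = (x̄_1 − x̄_2)/√(s_1²/n_1 + s_2²/n_2) = (10.3 − 11)/√(1.15²/9 + 2.4²/12) = -0.884
Welch–Satterthwaite df ≈ 16.62
Two-sided p-value ≈ 0.3893
Since p ≈ 0.3893 > α = 0.1, fail to reject H0; the data do not provide sufficient evidence against H0.

t = -0.884; fail to reject H0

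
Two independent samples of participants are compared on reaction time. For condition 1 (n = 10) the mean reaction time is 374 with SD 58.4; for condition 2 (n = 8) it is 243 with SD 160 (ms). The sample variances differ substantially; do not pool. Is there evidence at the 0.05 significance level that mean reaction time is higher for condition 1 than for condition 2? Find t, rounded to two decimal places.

Let group 1 = condition 1, group 2 = condition 2. H0: μ_1 = μ_2; H1: μ_1 > μ_2 (Welch's two-sample t-test, right-tailed).
t = (x̄_1 − x̄_2)/√(s_1²/n_1 + s_2²/n_2) = (374 − 243)/√(58.4²/10 + 160²/8) = 2.20
Welch–Satterthwaite df ≈ 8.50
p-value = P(T ≥ 2.20) ≈ 0.0285
Since p ≈ 0.0285 < α = 0.05, reject H0; the evidence is statistically significant.

2.20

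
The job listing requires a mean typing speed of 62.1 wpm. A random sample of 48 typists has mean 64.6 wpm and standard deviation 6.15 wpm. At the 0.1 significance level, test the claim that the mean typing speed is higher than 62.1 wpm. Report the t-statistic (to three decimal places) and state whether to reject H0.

H0: μ = 62.1; H1: μ > 62.1 (one-sample t-test, right-tailed).
t = (x̄ − μ₀)/(s/√n) = (64.6 − 62.1)/(6.15/√48) = 2.816
df = n − 1 = 47
p-value = P(T ≥ 2.816) ≈ 0.004
Since p ≈ 0.004 < α = 0.1, reject H0; the data support H1.

t = 2.816; reject H0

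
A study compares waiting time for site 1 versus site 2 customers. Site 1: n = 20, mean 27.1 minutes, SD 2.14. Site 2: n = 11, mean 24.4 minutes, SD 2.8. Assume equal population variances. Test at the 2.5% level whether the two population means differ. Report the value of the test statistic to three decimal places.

Let group 1 = site 1, group 2 = site 2. H0: μ_1 = μ_2; H1: μ_1 ≠ μ_2 (two-sample pooled-variance t-test, two-sided).
s_p² = [(20−1)·2.14² + (11−1)·2.8²]/(20+11−2) = 5.70388
t = (27.1 − 24.4)/√[5.70388·(1/20 + 1/11)] = 3.012
df = n₁ + n₂ − 2 = 29
Two-sided p-value ≈ 0.005
Since p ≈ 0.005 < α = 0.025, reject H0; the data support H1.

3.012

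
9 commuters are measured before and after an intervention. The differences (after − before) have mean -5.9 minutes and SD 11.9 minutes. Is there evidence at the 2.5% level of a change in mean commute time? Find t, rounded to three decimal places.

H0: μ_d = 0; H1: μ_d ≠ 0 (paired t-test on the differences, two-sided).
t = d̄/(s_d/√n) = -5.9/(11.9/√9) = -1.487
df = n − 1 = 8
Two-sided p-value ≈ 0.1752
Since p ≈ 0.1752 > α = 0.025, fail to reject H0; the data do not provide sufficient evidence against H0.

-1.487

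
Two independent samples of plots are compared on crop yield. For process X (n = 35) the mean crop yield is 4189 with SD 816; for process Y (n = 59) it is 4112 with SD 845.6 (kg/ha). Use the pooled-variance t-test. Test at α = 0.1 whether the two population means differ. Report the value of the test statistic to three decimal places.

0.432

Let group 1 = process X, group 2 = process Y. H0: μ_1 = μ_2; H1: μ_1 ≠ μ_2 (two-sample pooled-variance t-test, two-sided).
s_p² = [(35−1)·816² + (59−1)·845.6²]/(35+59−2) = 696863
t = (4189 − 4112)/√[696863·(1/35 + 1/59)] = 0.432
df = n₁ + n₂ − 2 = 92
Two-sided p-value ≈ 0.6665
Since p ≈ 0.6665 > α = 0.1, fail to reject H0; the data do not provide sufficient evidence against H0.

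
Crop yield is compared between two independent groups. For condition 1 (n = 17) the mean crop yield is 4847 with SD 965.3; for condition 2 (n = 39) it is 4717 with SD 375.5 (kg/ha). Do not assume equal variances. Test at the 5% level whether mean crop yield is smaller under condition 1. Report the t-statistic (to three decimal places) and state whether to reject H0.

Let group 1 = condition 1, group 2 = condition 2. H0: μ_1 = μ_2; H1: μ_1 < μ_2 (Welch's two-sample t-test, left-tailed).
t = (x̄_1 − x̄_2)/√(s_1²/n_1 + s_2²/n_2) = (4847 − 4717)/√(965.3²/17 + 375.5²/39) = 0.538
Welch–Satterthwaite df ≈ 18.15
p-value = P(T ≤ 0.538) ≈ 0.7014
Since p ≈ 0.7014 > α = 0.05, fail to reject H0; the evidence is not statistically significant.

t = 0.538; fail to reject H0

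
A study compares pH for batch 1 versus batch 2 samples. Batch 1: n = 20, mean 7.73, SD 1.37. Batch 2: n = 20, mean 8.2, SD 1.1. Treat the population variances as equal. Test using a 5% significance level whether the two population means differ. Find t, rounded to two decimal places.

-1.20

Let group 1 = batch 1, group 2 = batch 2. H0: μ_1 = μ_2; H1: μ_1 ≠ μ_2 (two-sample pooled-variance t-test, two-sided).
s_p² = [(20−1)·1.37² + (20−1)·1.1²]/(20+20−2) = 1.54345
t = (7.73 − 8.2)/√[1.54345·(1/20 + 1/20)] = -1.20
df = n₁ + n₂ − 2 = 38
Two-sided p-value ≈ 0.239
Since p ≈ 0.239 > α = 0.05, fail to reject H0; the evidence is not statistically significant.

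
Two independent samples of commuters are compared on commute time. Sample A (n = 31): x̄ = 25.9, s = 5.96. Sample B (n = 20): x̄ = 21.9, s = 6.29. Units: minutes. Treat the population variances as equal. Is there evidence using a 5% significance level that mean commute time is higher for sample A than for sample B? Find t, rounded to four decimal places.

2.2901

Let group 1 = sample A, group 2 = sample B. H0: μ_1 = μ_2; H1: μ_1 > μ_2 (two-sample pooled-variance t-test, right-tailed).
s_p² = [(31−1)·5.96² + (20−1)·6.29²]/(31+20−2) = 37.0891
t = (25.9 − 21.9)/√[37.0891·(1/31 + 1/20)] = 2.2901
df = n₁ + n₂ − 2 = 49
p-value = P(T ≥ 2.2901) ≈ 0.013
Since p ≈ 0.013 < α = 0.05, reject H0; the evidence is statistically significant.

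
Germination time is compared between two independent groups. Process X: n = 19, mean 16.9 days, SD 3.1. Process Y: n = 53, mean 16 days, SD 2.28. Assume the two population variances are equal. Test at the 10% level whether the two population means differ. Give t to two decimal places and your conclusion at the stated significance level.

Let group 1 = process X, group 2 = process Y. H0: μ_1 = μ_2; H1: μ_1 ≠ μ_2 (two-sample pooled-variance t-test, two-sided).
s_p² = [(19−1)·3.1² + (53−1)·2.28²]/(19+53−2) = 6.33281
t = (16.9 − 16)/√[6.33281·(1/19 + 1/53)] = 1.34
df = n₁ + n₂ − 2 = 70
Two-sided p-value ≈ 0.1854
Since p ≈ 0.1854 > α = 0.1, fail to reject H0; the evidence is not statistically significant.

t = 1.34; fail to reject H0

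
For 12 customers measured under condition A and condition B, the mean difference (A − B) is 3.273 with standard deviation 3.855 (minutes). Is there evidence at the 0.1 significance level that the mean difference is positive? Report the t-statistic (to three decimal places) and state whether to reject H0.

H0: μ_d = 0; H1: μ_d > 0 (paired t-test on the differences, right-tailed).
t = d̄/(s_d/√n) = 3.273/(3.855/√12) = 2.941
df = n − 1 = 11
p-value = P(T ≥ 2.941) ≈ 0.007
Since p ≈ 0.007 < α = 0.1, reject H0; the evidence is statistically significant.

t = 2.941; reject H0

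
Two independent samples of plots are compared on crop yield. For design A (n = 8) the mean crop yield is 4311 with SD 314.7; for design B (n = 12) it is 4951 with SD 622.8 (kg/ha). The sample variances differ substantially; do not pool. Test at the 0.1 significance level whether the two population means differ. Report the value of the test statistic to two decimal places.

-3.03

Let group 1 = design A, group 2 = design B. H0: μ_1 = μ_2; H1: μ_1 ≠ μ_2 (Welch's two-sample t-test, two-sided).
t = (x̄_1 − x̄_2)/√(s_1²/n_1 + s_2²/n_2) = (4311 − 4951)/√(314.7²/8 + 622.8²/12) = -3.03
Welch–Satterthwaite df ≈ 17.10
Two-sided p-value ≈ 0.0076
Since p ≈ 0.0076 < α = 0.1, reject H0; the evidence is statistically significant.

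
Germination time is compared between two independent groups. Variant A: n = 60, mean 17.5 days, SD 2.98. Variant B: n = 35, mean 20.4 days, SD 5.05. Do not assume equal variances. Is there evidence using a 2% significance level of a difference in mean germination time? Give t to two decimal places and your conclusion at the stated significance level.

Let group 1 = variant A, group 2 = variant B. H0: μ_1 = μ_2; H1: μ_1 ≠ μ_2 (Welch's two-sample t-test, two-sided).
t = (x̄_1 − x̄_2)/√(s_1²/n_1 + s_2²/n_2) = (17.5 − 20.4)/√(2.98²/60 + 5.05²/35) = -3.10
Welch–Satterthwaite df ≈ 48.07
Two-sided p-value ≈ 0.003
Since p ≈ 0.003 < α = 0.02, reject H0; the evidence is statistically significant.

t = -3.10; reject H0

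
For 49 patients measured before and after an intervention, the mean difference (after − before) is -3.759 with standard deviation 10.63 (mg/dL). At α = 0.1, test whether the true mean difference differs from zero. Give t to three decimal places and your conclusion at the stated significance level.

H0: μ_d = 0; H1: μ_d ≠ 0 (paired t-test on the differences, two-sided).
t = d̄/(s_d/√n) = -3.759/(10.63/√49) = -2.475
df = n − 1 = 48
Two-sided p-value ≈ 0.0169
Since p ≈ 0.0169 < α = 0.1, reject H0; the evidence is statistically significant.

t = -2.475; reject H0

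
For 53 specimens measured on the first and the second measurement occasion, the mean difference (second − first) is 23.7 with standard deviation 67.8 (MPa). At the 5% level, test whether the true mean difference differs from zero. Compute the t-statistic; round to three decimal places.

2.545

H0: μ_d = 0; H1: μ_d ≠ 0 (paired t-test on the differences, two-sided).
t = d̄/(s_d/√n) = 23.7/(67.8/√53) = 2.545
df = n − 1 = 52
Two-sided p-value ≈ 0.0139
Since p ≈ 0.0139 < α = 0.05, reject H0; the data support H1.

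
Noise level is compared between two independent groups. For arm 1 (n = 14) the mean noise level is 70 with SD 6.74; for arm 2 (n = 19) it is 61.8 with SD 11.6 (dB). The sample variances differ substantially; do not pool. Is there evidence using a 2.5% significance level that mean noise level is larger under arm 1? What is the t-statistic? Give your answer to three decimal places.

2.552

Let group 1 = arm 1, group 2 = arm 2. H0: μ_1 = μ_2; H1: μ_1 > μ_2 (Welch's two-sample t-test, right-tailed).
t = (x̄_1 − x̄_2)/√(s_1²/n_1 + s_2²/n_2) = (70 − 61.8)/√(6.74²/14 + 11.6²/19) = 2.552
Welch–Satterthwaite df ≈ 29.65
p-value = P(T ≥ 2.552) ≈ 0.008
Since p ≈ 0.008 < α = 0.025, reject H0; the evidence is statistically significant.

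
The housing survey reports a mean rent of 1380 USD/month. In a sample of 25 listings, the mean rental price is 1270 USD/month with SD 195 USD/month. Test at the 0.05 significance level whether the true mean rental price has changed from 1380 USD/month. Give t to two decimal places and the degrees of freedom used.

H0: μ = 1380; H1: μ ≠ 1380 (one-sample t-test, two-sided).
t = (x̄ − μ₀)/(s/√n) = (1270 − 1380)/(195/√25) = -2.82
df = n − 1 = 24
Two-sided p-value ≈ 0.009
Since p ≈ 0.009 < α = 0.05, reject H0; the evidence is statistically significant.

t = -2.82, df = 24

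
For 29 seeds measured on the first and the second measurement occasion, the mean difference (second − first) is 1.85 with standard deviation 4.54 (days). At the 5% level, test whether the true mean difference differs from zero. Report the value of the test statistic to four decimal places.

2.1944

H0: μ_d = 0; H1: μ_d ≠ 0 (paired t-test on the differences, two-sided).
t = d̄/(s_d/√n) = 1.85/(4.54/√29) = 2.1944
df = n − 1 = 28
Two-sided p-value ≈ 0.037
Since p ≈ 0.037 < α = 0.05, reject H0; the data support H1.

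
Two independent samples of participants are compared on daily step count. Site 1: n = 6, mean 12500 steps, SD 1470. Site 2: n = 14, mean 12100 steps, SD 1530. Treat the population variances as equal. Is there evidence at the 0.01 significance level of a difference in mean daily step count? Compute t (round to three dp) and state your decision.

t = 0.542; fail to reject H0

Let group 1 = site 1, group 2 = site 2. H0: μ_1 = μ_2; H1: μ_1 ≠ μ_2 (two-sample pooled-variance t-test, two-sided).
s_p² = [(6−1)·1470² + (14−1)·1530²]/(6+14−2) = 2290900
t = (12500 − 12100)/√[2290900·(1/6 + 1/14)] = 0.542
df = n₁ + n₂ − 2 = 18
Two-sided p-value ≈ 0.595
Since p ≈ 0.595 > α = 0.01, fail to reject H0; the data do not provide sufficient evidence against H0.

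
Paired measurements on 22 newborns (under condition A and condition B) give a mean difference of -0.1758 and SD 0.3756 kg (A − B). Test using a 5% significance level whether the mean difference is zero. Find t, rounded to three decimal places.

H0: μ_d = 0; H1: μ_d ≠ 0 (paired t-test on the differences, two-sided).
t = d̄/(s_d/√n) = -0.1758/(0.3756/√22) = -2.195
df = n − 1 = 21
Two-sided p-value ≈ 0.0395
Since p ≈ 0.0395 < α = 0.05, reject H0; the evidence is statistically significant.

-2.195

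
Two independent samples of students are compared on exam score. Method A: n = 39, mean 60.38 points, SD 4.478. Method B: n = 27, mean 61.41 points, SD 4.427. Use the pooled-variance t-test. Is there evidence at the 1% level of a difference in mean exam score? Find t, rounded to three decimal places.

Let group 1 = method A, group 2 = method B. H0: μ_1 = μ_2; H1: μ_1 ≠ μ_2 (two-sample pooled-variance t-test, two-sided).
s_p² = [(39−1)·4.478² + (27−1)·4.427²]/(39+27−2) = 19.868
t = (60.38 − 61.41)/√[19.868·(1/39 + 1/27)] = -0.923
df = n₁ + n₂ − 2 = 64
Two-sided p-value ≈ 0.359
Since p ≈ 0.359 > α = 0.01, fail to reject H0; the evidence is not statistically significant.

-0.923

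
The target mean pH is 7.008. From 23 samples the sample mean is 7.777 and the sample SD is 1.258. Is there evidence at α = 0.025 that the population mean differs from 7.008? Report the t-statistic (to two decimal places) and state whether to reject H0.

t = 2.93; reject H0

H0: μ = 7.008; H1: μ ≠ 7.008 (one-sample t-test, two-sided).
t = (x̄ − μ₀)/(s/√n) = (7.777 − 7.008)/(1.258/√23) = 2.93
df = n − 1 = 22
Two-sided p-value ≈ 0.0077
Since p ≈ 0.0077 < α = 0.025, reject H0; the evidence is statistically significant.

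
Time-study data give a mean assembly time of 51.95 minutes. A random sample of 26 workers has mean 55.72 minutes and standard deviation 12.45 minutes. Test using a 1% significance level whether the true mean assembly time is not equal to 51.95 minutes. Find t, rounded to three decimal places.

1.544

H0: μ = 51.95; H1: μ ≠ 51.95 (one-sample t-test, two-sided).
t = (x̄ − μ₀)/(s/√n) = (55.72 − 51.95)/(12.45/√26) = 1.544
df = n − 1 = 25
Two-sided p-value ≈ 0.1351
Since p ≈ 0.1351 > α = 0.01, fail to reject H0; the evidence is not statistically significant.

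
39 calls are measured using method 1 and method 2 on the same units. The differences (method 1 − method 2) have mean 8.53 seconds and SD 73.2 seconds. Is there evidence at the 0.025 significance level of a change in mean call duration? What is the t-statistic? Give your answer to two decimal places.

0.73

H0: μ_d = 0; H1: μ_d ≠ 0 (paired t-test on the differences, two-sided).
t = d̄/(s_d/√n) = 8.53/(73.2/√39) = 0.73
df = n − 1 = 38
Two-sided p-value ≈ 0.4712
Since p ≈ 0.4712 > α = 0.025, fail to reject H0; the evidence is not statistically significant.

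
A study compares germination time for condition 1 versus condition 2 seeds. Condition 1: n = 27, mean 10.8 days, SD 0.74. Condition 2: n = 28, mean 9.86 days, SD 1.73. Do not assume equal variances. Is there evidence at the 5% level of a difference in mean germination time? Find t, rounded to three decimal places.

2.636

Let group 1 = condition 1, group 2 = condition 2. H0: μ_1 = μ_2; H1: μ_1 ≠ μ_2 (Welch's two-sample t-test, two-sided).
t = (x̄_1 − x̄_2)/√(s_1²/n_1 + s_2²/n_2) = (10.8 − 9.86)/√(0.74²/27 + 1.73²/28) = 2.636
Welch–Satterthwaite df ≈ 36.84
Two-sided p-value ≈ 0.012
Since p ≈ 0.012 < α = 0.05, reject H0; the data support H1.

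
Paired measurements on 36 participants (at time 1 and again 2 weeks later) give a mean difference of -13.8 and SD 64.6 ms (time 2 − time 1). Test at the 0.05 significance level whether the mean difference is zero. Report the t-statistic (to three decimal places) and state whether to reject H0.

t = -1.282; fail to reject H0

H0: μ_d = 0; H1: μ_d ≠ 0 (paired t-test on the differences, two-sided).
t = d̄/(s_d/√n) = -13.8/(64.6/√36) = -1.282
df = n − 1 = 35
Two-sided p-value ≈ 0.208
Since p ≈ 0.208 > α = 0.05, fail to reject H0; the data do not provide sufficient evidence against H0.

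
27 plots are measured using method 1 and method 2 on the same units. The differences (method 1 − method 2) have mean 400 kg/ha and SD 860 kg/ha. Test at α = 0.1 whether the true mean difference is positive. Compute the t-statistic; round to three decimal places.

H0: μ_d = 0; H1: μ_d > 0 (paired t-test on the differences, right-tailed).
t = d̄/(s_d/√n) = 400/(860/√27) = 2.417
df = n − 1 = 26
p-value = P(T ≥ 2.417) ≈ 0.0115
Since p ≈ 0.0115 < α = 0.1, reject H0; the evidence is statistically significant.

2.417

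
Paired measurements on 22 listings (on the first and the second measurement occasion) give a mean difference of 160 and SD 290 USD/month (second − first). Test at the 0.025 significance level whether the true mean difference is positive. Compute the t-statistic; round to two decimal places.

H0: μ_d = 0; H1: μ_d > 0 (paired t-test on the differences, right-tailed).
t = d̄/(s_d/√n) = 160/(290/√22) = 2.59
df = n − 1 = 21
p-value = P(T ≥ 2.59) ≈ 0.0086
Since p ≈ 0.0086 < α = 0.025, reject H0; the data support H1.

2.59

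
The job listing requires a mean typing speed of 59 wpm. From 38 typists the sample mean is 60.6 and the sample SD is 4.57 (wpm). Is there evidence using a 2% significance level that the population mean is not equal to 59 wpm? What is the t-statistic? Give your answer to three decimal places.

2.158

H0: μ = 59; H1: μ ≠ 59 (one-sample t-test, two-sided).
t = (x̄ − μ₀)/(s/√n) = (60.6 − 59)/(4.57/√38) = 2.158
df = n − 1 = 37
Two-sided p-value ≈ 0.037
Since p ≈ 0.037 > α = 0.02, fail to reject H0; the data do not provide sufficient evidence against H0.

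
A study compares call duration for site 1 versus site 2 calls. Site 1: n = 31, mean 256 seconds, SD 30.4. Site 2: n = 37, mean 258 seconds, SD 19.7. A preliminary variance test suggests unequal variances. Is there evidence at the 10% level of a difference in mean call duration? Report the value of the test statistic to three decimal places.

Let group 1 = site 1, group 2 = site 2. H0: μ_1 = μ_2; H1: μ_1 ≠ μ_2 (Welch's two-sample t-test, two-sided).
t = (x̄_1 − x̄_2)/√(s_1²/n_1 + s_2²/n_2) = (256 − 258)/√(30.4²/31 + 19.7²/37) = -0.315
Welch–Satterthwaite df ≈ 49.70
Two-sided p-value ≈ 0.7540
Since p ≈ 0.7540 > α = 0.1, fail to reject H0; the data do not provide sufficient evidence against H0.

-0.315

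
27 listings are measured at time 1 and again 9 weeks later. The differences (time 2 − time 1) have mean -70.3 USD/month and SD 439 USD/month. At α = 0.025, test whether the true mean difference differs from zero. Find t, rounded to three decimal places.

H0: μ_d = 0; H1: μ_d ≠ 0 (paired t-test on the differences, two-sided).
t = d̄/(s_d/√n) = -70.3/(439/√27) = -0.832
df = n − 1 = 26
Two-sided p-value ≈ 0.413
Since p ≈ 0.413 > α = 0.025, fail to reject H0; the evidence is not statistically significant.

-0.832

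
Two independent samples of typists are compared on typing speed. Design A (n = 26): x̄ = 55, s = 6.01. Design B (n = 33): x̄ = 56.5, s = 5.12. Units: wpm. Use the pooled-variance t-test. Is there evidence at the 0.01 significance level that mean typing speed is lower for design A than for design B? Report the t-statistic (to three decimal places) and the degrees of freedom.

t = -1.035, df = 57

Let group 1 = design A, group 2 = design B. H0: μ_1 = μ_2; H1: μ_1 < μ_2 (two-sample pooled-variance t-test, left-tailed).
s_p² = [(26−1)·6.01² + (33−1)·5.12²]/(26+33−2) = 30.559
t = (55 − 56.5)/√[30.559·(1/26 + 1/33)] = -1.035
df = n₁ + n₂ − 2 = 57
p-value = P(T ≤ -1.035) ≈ 0.1526
Since p ≈ 0.1526 > α = 0.01, fail to reject H0; the evidence is not statistically significant.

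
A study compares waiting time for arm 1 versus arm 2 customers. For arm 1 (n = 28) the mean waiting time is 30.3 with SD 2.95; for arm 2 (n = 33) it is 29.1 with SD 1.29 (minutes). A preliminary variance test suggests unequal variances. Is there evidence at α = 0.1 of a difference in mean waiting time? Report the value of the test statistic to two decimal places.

2.00

Let group 1 = arm 1, group 2 = arm 2. H0: μ_1 = μ_2; H1: μ_1 ≠ μ_2 (Welch's two-sample t-test, two-sided).
t = (x̄_1 − x̄_2)/√(s_1²/n_1 + s_2²/n_2) = (30.3 − 29.1)/√(2.95²/28 + 1.29²/33) = 2.00
Welch–Satterthwaite df ≈ 35.68
Two-sided p-value ≈ 0.0535
Since p ≈ 0.0535 < α = 0.1, reject H0; the data support H1.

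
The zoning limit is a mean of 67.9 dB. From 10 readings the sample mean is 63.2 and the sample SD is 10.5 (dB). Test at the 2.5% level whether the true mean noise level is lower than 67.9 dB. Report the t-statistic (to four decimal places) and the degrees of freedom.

t = -1.4155, df = 9

H0: μ = 67.9; H1: μ < 67.9 (one-sample t-test, left-tailed).
t = (x̄ − μ₀)/(s/√n) = (63.2 − 67.9)/(10.5/√10) = -1.4155
df = n − 1 = 9
p-value = P(T ≤ -1.4155) ≈ 0.095
Since p ≈ 0.095 > α = 0.025, fail to reject H0; the evidence is not statistically significant.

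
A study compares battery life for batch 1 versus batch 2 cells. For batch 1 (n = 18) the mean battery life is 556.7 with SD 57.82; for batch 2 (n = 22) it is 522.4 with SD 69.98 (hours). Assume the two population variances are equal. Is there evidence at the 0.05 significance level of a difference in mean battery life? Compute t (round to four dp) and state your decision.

Let group 1 = batch 1, group 2 = batch 2. H0: μ_1 = μ_2; H1: μ_1 ≠ μ_2 (two-sample pooled-variance t-test, two-sided).
s_p² = [(18−1)·57.82² + (22−1)·69.98²]/(18+22−2) = 4201.97
t = (556.7 − 522.4)/√[4201.97·(1/18 + 1/22)] = 1.6649
df = n₁ + n₂ − 2 = 38
Two-sided p-value ≈ 0.1042
Since p ≈ 0.1042 > α = 0.05, fail to reject H0; the data do not provide sufficient evidence against H0.

t = 1.6649; fail to reject H0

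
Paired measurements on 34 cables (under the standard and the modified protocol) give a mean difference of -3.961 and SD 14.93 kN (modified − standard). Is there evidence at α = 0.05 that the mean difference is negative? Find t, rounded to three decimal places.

H0: μ_d = 0; H1: μ_d < 0 (paired t-test on the differences, left-tailed).
t = d̄/(s_d/√n) = -3.961/(14.93/√34) = -1.547
df = n − 1 = 33
p-value = P(T ≤ -1.547) ≈ 0.066
Since p ≈ 0.066 > α = 0.05, fail to reject H0; the evidence is not statistically significant.

-1.547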